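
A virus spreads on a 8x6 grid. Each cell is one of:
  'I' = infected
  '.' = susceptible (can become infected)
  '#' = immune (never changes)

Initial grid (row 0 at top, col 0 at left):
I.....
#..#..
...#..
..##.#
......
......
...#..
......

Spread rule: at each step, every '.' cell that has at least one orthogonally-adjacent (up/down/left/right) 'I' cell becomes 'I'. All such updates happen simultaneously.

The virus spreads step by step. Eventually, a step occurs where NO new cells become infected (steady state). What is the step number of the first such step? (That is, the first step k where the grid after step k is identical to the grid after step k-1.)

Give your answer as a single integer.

Answer: 13

Derivation:
Step 0 (initial): 1 infected
Step 1: +1 new -> 2 infected
Step 2: +2 new -> 4 infected
Step 3: +3 new -> 7 infected
Step 4: +4 new -> 11 infected
Step 5: +4 new -> 15 infected
Step 6: +5 new -> 20 infected
Step 7: +6 new -> 26 infected
Step 8: +5 new -> 31 infected
Step 9: +4 new -> 35 infected
Step 10: +3 new -> 38 infected
Step 11: +2 new -> 40 infected
Step 12: +1 new -> 41 infected
Step 13: +0 new -> 41 infected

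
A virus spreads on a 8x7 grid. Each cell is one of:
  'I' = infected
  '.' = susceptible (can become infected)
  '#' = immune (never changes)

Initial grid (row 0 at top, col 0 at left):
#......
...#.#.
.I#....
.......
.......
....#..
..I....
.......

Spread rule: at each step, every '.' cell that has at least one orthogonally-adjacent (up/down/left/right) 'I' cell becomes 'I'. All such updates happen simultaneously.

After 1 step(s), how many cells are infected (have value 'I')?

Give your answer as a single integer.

Step 0 (initial): 2 infected
Step 1: +7 new -> 9 infected

Answer: 9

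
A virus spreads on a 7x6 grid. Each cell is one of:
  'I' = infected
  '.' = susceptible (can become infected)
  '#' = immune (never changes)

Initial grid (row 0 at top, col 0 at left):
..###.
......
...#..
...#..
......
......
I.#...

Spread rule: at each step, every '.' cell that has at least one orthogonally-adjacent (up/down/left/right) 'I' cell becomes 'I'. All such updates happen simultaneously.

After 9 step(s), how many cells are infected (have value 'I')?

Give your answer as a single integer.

Answer: 34

Derivation:
Step 0 (initial): 1 infected
Step 1: +2 new -> 3 infected
Step 2: +2 new -> 5 infected
Step 3: +3 new -> 8 infected
Step 4: +4 new -> 12 infected
Step 5: +6 new -> 18 infected
Step 6: +6 new -> 24 infected
Step 7: +5 new -> 29 infected
Step 8: +3 new -> 32 infected
Step 9: +2 new -> 34 infected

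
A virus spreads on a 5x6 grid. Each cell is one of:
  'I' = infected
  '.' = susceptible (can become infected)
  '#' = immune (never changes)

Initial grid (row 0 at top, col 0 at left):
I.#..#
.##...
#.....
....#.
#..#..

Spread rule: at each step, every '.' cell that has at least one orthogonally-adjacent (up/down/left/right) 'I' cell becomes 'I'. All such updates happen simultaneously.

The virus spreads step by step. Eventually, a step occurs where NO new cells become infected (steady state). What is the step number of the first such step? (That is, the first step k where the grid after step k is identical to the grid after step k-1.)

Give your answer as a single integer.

Answer: 2

Derivation:
Step 0 (initial): 1 infected
Step 1: +2 new -> 3 infected
Step 2: +0 new -> 3 infected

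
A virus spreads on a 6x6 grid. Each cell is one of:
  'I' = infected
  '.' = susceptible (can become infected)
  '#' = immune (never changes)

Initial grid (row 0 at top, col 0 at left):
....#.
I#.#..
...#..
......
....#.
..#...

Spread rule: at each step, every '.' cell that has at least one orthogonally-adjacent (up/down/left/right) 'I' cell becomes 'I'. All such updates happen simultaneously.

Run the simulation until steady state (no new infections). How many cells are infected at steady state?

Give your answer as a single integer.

Step 0 (initial): 1 infected
Step 1: +2 new -> 3 infected
Step 2: +3 new -> 6 infected
Step 3: +4 new -> 10 infected
Step 4: +5 new -> 15 infected
Step 5: +3 new -> 18 infected
Step 6: +2 new -> 20 infected
Step 7: +3 new -> 23 infected
Step 8: +4 new -> 27 infected
Step 9: +2 new -> 29 infected
Step 10: +1 new -> 30 infected
Step 11: +0 new -> 30 infected

Answer: 30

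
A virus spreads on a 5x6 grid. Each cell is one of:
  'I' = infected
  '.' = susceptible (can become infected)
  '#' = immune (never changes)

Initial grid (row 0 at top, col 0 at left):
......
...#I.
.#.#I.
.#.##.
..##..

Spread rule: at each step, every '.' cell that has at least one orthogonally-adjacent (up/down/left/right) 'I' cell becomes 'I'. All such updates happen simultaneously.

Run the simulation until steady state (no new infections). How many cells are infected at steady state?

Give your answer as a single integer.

Answer: 22

Derivation:
Step 0 (initial): 2 infected
Step 1: +3 new -> 5 infected
Step 2: +3 new -> 8 infected
Step 3: +2 new -> 10 infected
Step 4: +3 new -> 13 infected
Step 5: +3 new -> 16 infected
Step 6: +2 new -> 18 infected
Step 7: +1 new -> 19 infected
Step 8: +1 new -> 20 infected
Step 9: +1 new -> 21 infected
Step 10: +1 new -> 22 infected
Step 11: +0 new -> 22 infected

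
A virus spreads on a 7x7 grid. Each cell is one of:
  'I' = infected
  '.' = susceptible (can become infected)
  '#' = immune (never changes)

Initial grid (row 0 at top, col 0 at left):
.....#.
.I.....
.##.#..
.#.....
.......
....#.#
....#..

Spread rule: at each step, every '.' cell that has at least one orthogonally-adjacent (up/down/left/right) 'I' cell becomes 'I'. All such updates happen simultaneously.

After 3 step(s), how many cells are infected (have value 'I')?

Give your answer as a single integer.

Step 0 (initial): 1 infected
Step 1: +3 new -> 4 infected
Step 2: +4 new -> 8 infected
Step 3: +4 new -> 12 infected

Answer: 12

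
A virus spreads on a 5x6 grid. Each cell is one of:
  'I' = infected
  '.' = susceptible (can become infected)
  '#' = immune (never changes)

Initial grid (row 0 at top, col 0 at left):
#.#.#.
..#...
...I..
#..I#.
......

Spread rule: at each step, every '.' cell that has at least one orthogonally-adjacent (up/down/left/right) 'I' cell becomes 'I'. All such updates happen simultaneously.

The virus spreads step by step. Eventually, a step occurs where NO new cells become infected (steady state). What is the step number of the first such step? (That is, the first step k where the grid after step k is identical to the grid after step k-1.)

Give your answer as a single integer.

Answer: 5

Derivation:
Step 0 (initial): 2 infected
Step 1: +5 new -> 7 infected
Step 2: +7 new -> 14 infected
Step 3: +6 new -> 20 infected
Step 4: +4 new -> 24 infected
Step 5: +0 new -> 24 infected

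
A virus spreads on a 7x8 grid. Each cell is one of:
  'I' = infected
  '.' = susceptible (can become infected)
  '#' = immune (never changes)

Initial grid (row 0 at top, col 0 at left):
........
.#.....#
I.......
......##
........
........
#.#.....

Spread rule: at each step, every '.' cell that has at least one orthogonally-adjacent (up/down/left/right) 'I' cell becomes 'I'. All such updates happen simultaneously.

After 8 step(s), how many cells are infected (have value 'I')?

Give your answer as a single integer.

Step 0 (initial): 1 infected
Step 1: +3 new -> 4 infected
Step 2: +4 new -> 8 infected
Step 3: +6 new -> 14 infected
Step 4: +6 new -> 20 infected
Step 5: +7 new -> 27 infected
Step 6: +6 new -> 33 infected
Step 7: +6 new -> 39 infected
Step 8: +4 new -> 43 infected

Answer: 43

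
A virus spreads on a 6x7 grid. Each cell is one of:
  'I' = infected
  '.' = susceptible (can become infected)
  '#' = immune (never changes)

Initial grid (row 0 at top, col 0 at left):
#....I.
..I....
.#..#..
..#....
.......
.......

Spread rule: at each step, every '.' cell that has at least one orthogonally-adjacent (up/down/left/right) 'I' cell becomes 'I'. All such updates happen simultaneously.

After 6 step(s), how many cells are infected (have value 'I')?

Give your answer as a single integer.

Step 0 (initial): 2 infected
Step 1: +7 new -> 9 infected
Step 2: +7 new -> 16 infected
Step 3: +4 new -> 20 infected
Step 4: +5 new -> 25 infected
Step 5: +7 new -> 32 infected
Step 6: +5 new -> 37 infected

Answer: 37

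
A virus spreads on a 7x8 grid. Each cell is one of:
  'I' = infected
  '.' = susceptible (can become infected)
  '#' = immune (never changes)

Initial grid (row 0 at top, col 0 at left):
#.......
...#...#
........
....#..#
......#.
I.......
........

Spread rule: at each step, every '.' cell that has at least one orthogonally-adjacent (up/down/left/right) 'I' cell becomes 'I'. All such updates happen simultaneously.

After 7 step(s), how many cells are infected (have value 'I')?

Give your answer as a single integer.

Answer: 36

Derivation:
Step 0 (initial): 1 infected
Step 1: +3 new -> 4 infected
Step 2: +4 new -> 8 infected
Step 3: +5 new -> 13 infected
Step 4: +6 new -> 19 infected
Step 5: +6 new -> 25 infected
Step 6: +6 new -> 31 infected
Step 7: +5 new -> 36 infected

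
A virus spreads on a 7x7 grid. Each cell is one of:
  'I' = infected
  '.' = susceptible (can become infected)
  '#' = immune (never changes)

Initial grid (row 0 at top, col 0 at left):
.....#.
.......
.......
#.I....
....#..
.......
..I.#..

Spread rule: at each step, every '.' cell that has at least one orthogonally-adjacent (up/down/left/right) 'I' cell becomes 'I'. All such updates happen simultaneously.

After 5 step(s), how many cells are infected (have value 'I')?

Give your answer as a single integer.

Answer: 42

Derivation:
Step 0 (initial): 2 infected
Step 1: +7 new -> 9 infected
Step 2: +9 new -> 18 infected
Step 3: +9 new -> 27 infected
Step 4: +8 new -> 35 infected
Step 5: +7 new -> 42 infected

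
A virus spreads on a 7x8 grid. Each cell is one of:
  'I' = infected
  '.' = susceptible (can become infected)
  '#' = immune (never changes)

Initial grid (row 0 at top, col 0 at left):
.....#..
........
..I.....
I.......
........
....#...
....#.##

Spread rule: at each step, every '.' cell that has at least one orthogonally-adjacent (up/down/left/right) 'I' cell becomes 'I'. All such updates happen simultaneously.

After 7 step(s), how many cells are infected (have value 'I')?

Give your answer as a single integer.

Step 0 (initial): 2 infected
Step 1: +7 new -> 9 infected
Step 2: +9 new -> 18 infected
Step 3: +10 new -> 28 infected
Step 4: +8 new -> 36 infected
Step 5: +5 new -> 41 infected
Step 6: +5 new -> 46 infected
Step 7: +4 new -> 50 infected

Answer: 50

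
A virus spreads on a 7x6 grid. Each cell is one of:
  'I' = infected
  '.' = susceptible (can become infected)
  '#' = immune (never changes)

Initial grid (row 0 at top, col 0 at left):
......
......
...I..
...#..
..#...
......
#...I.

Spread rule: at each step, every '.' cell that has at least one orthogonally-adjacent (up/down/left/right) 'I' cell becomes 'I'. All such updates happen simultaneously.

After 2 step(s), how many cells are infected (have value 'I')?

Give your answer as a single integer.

Answer: 19

Derivation:
Step 0 (initial): 2 infected
Step 1: +6 new -> 8 infected
Step 2: +11 new -> 19 infected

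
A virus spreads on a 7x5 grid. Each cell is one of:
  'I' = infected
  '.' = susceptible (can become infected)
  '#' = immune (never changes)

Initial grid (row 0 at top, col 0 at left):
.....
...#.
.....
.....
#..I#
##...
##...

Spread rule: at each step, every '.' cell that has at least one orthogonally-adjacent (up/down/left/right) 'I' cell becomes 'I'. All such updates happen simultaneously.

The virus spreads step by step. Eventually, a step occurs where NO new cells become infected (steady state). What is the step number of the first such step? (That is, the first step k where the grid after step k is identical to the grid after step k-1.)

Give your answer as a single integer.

Answer: 8

Derivation:
Step 0 (initial): 1 infected
Step 1: +3 new -> 4 infected
Step 2: +7 new -> 11 infected
Step 3: +5 new -> 16 infected
Step 4: +4 new -> 20 infected
Step 5: +4 new -> 24 infected
Step 6: +3 new -> 27 infected
Step 7: +1 new -> 28 infected
Step 8: +0 new -> 28 infected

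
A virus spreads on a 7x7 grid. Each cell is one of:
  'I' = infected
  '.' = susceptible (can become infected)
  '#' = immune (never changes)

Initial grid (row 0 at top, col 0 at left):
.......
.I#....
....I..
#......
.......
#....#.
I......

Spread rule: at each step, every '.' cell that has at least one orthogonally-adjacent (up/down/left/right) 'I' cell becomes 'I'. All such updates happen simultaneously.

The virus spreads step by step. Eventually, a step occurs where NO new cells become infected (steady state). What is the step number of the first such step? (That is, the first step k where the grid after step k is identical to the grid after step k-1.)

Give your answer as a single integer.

Answer: 7

Derivation:
Step 0 (initial): 3 infected
Step 1: +8 new -> 11 infected
Step 2: +14 new -> 25 infected
Step 3: +11 new -> 36 infected
Step 4: +6 new -> 42 infected
Step 5: +2 new -> 44 infected
Step 6: +1 new -> 45 infected
Step 7: +0 new -> 45 infected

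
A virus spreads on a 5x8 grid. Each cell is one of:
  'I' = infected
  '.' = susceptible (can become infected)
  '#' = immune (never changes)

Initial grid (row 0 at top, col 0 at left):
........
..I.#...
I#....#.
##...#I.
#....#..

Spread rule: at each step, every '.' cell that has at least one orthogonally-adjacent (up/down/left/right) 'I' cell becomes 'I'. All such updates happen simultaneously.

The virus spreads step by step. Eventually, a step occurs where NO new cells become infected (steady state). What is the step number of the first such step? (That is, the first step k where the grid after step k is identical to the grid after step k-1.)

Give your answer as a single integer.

Answer: 6

Derivation:
Step 0 (initial): 3 infected
Step 1: +7 new -> 10 infected
Step 2: +7 new -> 17 infected
Step 3: +5 new -> 22 infected
Step 4: +7 new -> 29 infected
Step 5: +3 new -> 32 infected
Step 6: +0 new -> 32 infected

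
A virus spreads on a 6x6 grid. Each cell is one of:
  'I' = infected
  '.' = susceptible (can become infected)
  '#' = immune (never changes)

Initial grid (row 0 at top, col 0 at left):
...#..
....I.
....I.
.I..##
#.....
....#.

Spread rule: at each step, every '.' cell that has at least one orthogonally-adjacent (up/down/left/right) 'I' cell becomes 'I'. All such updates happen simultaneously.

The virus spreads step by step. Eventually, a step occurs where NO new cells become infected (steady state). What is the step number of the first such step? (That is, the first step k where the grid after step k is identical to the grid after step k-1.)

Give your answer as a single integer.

Answer: 7

Derivation:
Step 0 (initial): 3 infected
Step 1: +9 new -> 12 infected
Step 2: +8 new -> 20 infected
Step 3: +6 new -> 26 infected
Step 4: +3 new -> 29 infected
Step 5: +1 new -> 30 infected
Step 6: +1 new -> 31 infected
Step 7: +0 new -> 31 infected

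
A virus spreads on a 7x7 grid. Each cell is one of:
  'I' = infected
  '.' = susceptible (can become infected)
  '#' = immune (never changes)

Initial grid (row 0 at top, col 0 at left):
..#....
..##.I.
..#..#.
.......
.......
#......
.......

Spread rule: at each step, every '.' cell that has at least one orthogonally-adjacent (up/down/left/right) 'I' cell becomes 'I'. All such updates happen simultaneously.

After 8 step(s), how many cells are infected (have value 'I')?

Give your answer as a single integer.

Answer: 38

Derivation:
Step 0 (initial): 1 infected
Step 1: +3 new -> 4 infected
Step 2: +4 new -> 8 infected
Step 3: +4 new -> 12 infected
Step 4: +4 new -> 16 infected
Step 5: +5 new -> 21 infected
Step 6: +6 new -> 27 infected
Step 7: +6 new -> 33 infected
Step 8: +5 new -> 38 infected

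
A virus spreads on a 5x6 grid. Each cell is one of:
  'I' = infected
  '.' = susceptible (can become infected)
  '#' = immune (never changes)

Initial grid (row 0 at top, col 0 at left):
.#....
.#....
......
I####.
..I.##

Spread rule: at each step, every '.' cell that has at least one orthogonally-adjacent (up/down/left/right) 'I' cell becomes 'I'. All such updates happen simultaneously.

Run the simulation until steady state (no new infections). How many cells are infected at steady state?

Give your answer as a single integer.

Step 0 (initial): 2 infected
Step 1: +4 new -> 6 infected
Step 2: +2 new -> 8 infected
Step 3: +2 new -> 10 infected
Step 4: +2 new -> 12 infected
Step 5: +3 new -> 15 infected
Step 6: +3 new -> 18 infected
Step 7: +3 new -> 21 infected
Step 8: +1 new -> 22 infected
Step 9: +0 new -> 22 infected

Answer: 22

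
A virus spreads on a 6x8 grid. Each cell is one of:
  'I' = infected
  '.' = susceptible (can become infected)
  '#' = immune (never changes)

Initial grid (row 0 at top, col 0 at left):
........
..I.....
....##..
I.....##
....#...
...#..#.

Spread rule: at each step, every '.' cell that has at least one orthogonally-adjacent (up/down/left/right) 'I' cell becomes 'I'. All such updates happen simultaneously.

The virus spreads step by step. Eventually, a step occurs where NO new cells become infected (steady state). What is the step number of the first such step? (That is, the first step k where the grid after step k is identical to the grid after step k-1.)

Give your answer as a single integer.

Answer: 10

Derivation:
Step 0 (initial): 2 infected
Step 1: +7 new -> 9 infected
Step 2: +9 new -> 18 infected
Step 3: +6 new -> 24 infected
Step 4: +5 new -> 29 infected
Step 5: +4 new -> 33 infected
Step 6: +3 new -> 36 infected
Step 7: +2 new -> 38 infected
Step 8: +2 new -> 40 infected
Step 9: +1 new -> 41 infected
Step 10: +0 new -> 41 infected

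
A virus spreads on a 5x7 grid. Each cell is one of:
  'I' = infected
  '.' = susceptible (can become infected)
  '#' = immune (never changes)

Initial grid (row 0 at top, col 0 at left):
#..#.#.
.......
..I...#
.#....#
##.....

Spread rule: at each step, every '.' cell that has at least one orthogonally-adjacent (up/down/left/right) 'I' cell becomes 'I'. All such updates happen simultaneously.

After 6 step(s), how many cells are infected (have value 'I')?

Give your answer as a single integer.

Step 0 (initial): 1 infected
Step 1: +4 new -> 5 infected
Step 2: +7 new -> 12 infected
Step 3: +7 new -> 19 infected
Step 4: +4 new -> 23 infected
Step 5: +2 new -> 25 infected
Step 6: +2 new -> 27 infected

Answer: 27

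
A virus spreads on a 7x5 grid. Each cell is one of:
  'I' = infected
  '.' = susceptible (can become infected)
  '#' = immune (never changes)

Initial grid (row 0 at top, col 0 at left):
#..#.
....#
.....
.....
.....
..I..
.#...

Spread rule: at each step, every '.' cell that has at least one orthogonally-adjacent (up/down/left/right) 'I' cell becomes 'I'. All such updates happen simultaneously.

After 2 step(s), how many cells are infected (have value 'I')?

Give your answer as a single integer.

Step 0 (initial): 1 infected
Step 1: +4 new -> 5 infected
Step 2: +6 new -> 11 infected

Answer: 11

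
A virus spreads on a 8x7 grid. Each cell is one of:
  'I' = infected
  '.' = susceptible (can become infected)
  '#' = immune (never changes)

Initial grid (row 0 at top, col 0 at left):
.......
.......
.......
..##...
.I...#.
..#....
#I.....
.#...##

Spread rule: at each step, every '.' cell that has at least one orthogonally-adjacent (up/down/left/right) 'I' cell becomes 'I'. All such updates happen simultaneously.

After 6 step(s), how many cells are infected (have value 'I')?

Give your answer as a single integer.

Answer: 40

Derivation:
Step 0 (initial): 2 infected
Step 1: +5 new -> 7 infected
Step 2: +6 new -> 13 infected
Step 3: +7 new -> 20 infected
Step 4: +8 new -> 28 infected
Step 5: +7 new -> 35 infected
Step 6: +5 new -> 40 infected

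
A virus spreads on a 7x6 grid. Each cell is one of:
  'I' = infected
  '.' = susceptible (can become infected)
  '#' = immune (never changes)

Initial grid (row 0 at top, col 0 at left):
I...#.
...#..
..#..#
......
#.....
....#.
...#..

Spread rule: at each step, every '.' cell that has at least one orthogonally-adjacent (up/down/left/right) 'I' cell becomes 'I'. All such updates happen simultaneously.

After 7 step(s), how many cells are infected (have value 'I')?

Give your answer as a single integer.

Answer: 22

Derivation:
Step 0 (initial): 1 infected
Step 1: +2 new -> 3 infected
Step 2: +3 new -> 6 infected
Step 3: +4 new -> 10 infected
Step 4: +1 new -> 11 infected
Step 5: +2 new -> 13 infected
Step 6: +3 new -> 16 infected
Step 7: +6 new -> 22 infected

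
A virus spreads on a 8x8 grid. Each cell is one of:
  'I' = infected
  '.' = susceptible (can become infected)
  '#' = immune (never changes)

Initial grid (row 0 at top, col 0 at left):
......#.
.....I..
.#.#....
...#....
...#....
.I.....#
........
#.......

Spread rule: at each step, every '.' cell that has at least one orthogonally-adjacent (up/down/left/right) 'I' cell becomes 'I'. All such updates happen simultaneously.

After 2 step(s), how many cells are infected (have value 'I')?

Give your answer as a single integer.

Answer: 23

Derivation:
Step 0 (initial): 2 infected
Step 1: +8 new -> 10 infected
Step 2: +13 new -> 23 infected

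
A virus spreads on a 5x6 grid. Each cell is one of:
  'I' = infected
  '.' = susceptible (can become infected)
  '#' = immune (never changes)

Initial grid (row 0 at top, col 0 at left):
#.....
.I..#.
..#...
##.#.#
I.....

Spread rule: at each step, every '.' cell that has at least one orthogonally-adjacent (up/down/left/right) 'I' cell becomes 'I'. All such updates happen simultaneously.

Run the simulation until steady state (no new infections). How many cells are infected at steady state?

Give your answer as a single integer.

Step 0 (initial): 2 infected
Step 1: +5 new -> 7 infected
Step 2: +4 new -> 11 infected
Step 3: +4 new -> 15 infected
Step 4: +3 new -> 18 infected
Step 5: +4 new -> 22 infected
Step 6: +1 new -> 23 infected
Step 7: +0 new -> 23 infected

Answer: 23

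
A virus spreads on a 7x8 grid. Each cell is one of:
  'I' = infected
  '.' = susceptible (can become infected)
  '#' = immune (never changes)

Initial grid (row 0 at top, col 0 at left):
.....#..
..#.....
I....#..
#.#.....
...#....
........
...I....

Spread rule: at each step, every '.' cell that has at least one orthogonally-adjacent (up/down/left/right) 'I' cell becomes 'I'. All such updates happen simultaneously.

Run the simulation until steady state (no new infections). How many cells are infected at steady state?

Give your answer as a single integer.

Step 0 (initial): 2 infected
Step 1: +5 new -> 7 infected
Step 2: +8 new -> 15 infected
Step 3: +9 new -> 24 infected
Step 4: +10 new -> 34 infected
Step 5: +5 new -> 39 infected
Step 6: +4 new -> 43 infected
Step 7: +3 new -> 46 infected
Step 8: +3 new -> 49 infected
Step 9: +1 new -> 50 infected
Step 10: +0 new -> 50 infected

Answer: 50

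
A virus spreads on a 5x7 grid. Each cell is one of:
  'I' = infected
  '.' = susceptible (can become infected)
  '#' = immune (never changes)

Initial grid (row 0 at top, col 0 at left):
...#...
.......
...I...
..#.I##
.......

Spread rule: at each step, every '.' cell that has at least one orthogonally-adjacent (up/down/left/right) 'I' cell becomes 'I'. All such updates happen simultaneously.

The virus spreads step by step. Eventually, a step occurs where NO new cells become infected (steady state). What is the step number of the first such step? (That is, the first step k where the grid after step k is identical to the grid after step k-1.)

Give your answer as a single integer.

Answer: 6

Derivation:
Step 0 (initial): 2 infected
Step 1: +5 new -> 7 infected
Step 2: +6 new -> 13 infected
Step 3: +9 new -> 22 infected
Step 4: +6 new -> 28 infected
Step 5: +3 new -> 31 infected
Step 6: +0 new -> 31 infected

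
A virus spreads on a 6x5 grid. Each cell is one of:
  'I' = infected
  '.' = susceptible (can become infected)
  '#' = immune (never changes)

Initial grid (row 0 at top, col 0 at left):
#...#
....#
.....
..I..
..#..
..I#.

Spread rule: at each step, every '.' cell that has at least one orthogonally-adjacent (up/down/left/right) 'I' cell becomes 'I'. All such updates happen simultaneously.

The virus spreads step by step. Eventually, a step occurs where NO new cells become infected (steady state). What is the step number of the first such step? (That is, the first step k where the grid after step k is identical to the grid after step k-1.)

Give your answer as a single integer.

Step 0 (initial): 2 infected
Step 1: +4 new -> 6 infected
Step 2: +8 new -> 14 infected
Step 3: +7 new -> 21 infected
Step 4: +4 new -> 25 infected
Step 5: +0 new -> 25 infected

Answer: 5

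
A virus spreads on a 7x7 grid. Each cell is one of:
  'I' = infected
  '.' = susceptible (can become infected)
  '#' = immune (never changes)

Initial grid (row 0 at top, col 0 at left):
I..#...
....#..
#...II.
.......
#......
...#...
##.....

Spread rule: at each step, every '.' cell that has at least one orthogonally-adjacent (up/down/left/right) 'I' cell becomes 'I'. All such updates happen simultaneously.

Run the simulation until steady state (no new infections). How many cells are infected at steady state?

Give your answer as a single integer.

Step 0 (initial): 3 infected
Step 1: +7 new -> 10 infected
Step 2: +10 new -> 20 infected
Step 3: +9 new -> 29 infected
Step 4: +5 new -> 34 infected
Step 5: +5 new -> 39 infected
Step 6: +2 new -> 41 infected
Step 7: +1 new -> 42 infected
Step 8: +0 new -> 42 infected

Answer: 42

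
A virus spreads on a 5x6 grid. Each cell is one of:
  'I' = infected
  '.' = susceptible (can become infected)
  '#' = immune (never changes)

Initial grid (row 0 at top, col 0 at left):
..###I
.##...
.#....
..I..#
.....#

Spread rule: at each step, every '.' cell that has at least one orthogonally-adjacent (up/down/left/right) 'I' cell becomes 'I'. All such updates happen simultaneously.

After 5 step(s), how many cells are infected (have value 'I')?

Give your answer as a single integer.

Answer: 21

Derivation:
Step 0 (initial): 2 infected
Step 1: +5 new -> 7 infected
Step 2: +7 new -> 14 infected
Step 3: +5 new -> 19 infected
Step 4: +1 new -> 20 infected
Step 5: +1 new -> 21 infected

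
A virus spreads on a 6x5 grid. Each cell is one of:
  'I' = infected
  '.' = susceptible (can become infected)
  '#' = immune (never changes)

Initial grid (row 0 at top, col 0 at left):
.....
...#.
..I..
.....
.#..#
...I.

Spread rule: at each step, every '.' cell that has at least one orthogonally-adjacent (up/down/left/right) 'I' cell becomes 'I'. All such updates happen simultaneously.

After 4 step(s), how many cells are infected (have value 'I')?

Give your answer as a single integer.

Step 0 (initial): 2 infected
Step 1: +7 new -> 9 infected
Step 2: +8 new -> 17 infected
Step 3: +7 new -> 24 infected
Step 4: +3 new -> 27 infected

Answer: 27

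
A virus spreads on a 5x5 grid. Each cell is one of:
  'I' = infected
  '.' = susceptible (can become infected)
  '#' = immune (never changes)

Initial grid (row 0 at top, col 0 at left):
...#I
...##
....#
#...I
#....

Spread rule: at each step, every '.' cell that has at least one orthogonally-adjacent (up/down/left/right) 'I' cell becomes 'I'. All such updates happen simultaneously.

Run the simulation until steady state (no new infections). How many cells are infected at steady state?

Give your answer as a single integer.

Answer: 19

Derivation:
Step 0 (initial): 2 infected
Step 1: +2 new -> 4 infected
Step 2: +3 new -> 7 infected
Step 3: +3 new -> 10 infected
Step 4: +3 new -> 13 infected
Step 5: +3 new -> 16 infected
Step 6: +2 new -> 18 infected
Step 7: +1 new -> 19 infected
Step 8: +0 new -> 19 infected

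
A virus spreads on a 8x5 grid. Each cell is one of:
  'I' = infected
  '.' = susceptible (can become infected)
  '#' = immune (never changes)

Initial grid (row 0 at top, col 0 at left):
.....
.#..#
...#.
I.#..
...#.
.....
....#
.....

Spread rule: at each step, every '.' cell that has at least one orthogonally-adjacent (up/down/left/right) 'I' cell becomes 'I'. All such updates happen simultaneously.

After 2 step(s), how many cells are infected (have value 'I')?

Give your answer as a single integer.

Step 0 (initial): 1 infected
Step 1: +3 new -> 4 infected
Step 2: +4 new -> 8 infected

Answer: 8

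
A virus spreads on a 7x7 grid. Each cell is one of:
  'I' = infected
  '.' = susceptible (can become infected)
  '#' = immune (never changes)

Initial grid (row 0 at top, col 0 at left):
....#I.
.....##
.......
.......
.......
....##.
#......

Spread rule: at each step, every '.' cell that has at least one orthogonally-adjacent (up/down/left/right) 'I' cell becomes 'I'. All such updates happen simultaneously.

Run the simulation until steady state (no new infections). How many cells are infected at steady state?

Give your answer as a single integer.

Step 0 (initial): 1 infected
Step 1: +1 new -> 2 infected
Step 2: +0 new -> 2 infected

Answer: 2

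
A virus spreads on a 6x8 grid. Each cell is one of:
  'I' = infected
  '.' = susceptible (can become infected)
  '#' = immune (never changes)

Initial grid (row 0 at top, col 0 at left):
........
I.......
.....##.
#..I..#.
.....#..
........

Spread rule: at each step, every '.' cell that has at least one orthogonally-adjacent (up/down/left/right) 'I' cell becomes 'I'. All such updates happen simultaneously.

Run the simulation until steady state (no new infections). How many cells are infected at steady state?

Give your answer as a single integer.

Step 0 (initial): 2 infected
Step 1: +7 new -> 9 infected
Step 2: +11 new -> 20 infected
Step 3: +6 new -> 26 infected
Step 4: +5 new -> 31 infected
Step 5: +4 new -> 35 infected
Step 6: +4 new -> 39 infected
Step 7: +3 new -> 42 infected
Step 8: +1 new -> 43 infected
Step 9: +0 new -> 43 infected

Answer: 43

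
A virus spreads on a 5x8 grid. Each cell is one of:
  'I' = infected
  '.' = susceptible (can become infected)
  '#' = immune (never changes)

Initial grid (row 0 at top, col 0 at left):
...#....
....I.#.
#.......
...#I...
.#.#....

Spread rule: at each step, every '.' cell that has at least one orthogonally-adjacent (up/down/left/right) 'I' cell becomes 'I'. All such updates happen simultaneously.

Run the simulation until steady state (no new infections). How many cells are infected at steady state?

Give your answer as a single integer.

Answer: 34

Derivation:
Step 0 (initial): 2 infected
Step 1: +6 new -> 8 infected
Step 2: +6 new -> 14 infected
Step 3: +7 new -> 21 infected
Step 4: +7 new -> 28 infected
Step 5: +4 new -> 32 infected
Step 6: +1 new -> 33 infected
Step 7: +1 new -> 34 infected
Step 8: +0 new -> 34 infected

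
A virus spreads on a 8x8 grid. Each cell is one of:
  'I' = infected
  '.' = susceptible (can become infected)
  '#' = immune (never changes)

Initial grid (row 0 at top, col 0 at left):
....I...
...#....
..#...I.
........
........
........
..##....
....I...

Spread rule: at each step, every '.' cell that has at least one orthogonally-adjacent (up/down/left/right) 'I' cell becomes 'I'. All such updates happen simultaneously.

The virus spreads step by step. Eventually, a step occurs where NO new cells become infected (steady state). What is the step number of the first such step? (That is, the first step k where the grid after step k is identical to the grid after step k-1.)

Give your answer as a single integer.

Step 0 (initial): 3 infected
Step 1: +10 new -> 13 infected
Step 2: +12 new -> 25 infected
Step 3: +14 new -> 39 infected
Step 4: +9 new -> 48 infected
Step 5: +6 new -> 54 infected
Step 6: +4 new -> 58 infected
Step 7: +2 new -> 60 infected
Step 8: +0 new -> 60 infected

Answer: 8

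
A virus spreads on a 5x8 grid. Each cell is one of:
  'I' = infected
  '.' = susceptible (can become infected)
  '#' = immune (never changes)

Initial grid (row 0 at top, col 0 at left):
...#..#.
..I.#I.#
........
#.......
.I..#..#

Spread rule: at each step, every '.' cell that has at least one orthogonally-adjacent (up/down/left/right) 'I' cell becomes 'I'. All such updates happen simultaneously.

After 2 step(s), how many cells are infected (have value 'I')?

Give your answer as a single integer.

Answer: 23

Derivation:
Step 0 (initial): 3 infected
Step 1: +10 new -> 13 infected
Step 2: +10 new -> 23 infected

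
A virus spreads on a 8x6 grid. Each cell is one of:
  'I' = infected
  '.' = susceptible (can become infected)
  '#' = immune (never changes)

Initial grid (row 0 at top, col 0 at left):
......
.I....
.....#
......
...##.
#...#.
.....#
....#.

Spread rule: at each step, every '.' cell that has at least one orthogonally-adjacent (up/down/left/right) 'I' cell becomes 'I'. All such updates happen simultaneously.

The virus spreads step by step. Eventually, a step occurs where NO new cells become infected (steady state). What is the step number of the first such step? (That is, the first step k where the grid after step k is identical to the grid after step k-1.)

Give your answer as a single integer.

Answer: 9

Derivation:
Step 0 (initial): 1 infected
Step 1: +4 new -> 5 infected
Step 2: +6 new -> 11 infected
Step 3: +6 new -> 17 infected
Step 4: +7 new -> 24 infected
Step 5: +4 new -> 28 infected
Step 6: +5 new -> 33 infected
Step 7: +4 new -> 37 infected
Step 8: +3 new -> 40 infected
Step 9: +0 new -> 40 infected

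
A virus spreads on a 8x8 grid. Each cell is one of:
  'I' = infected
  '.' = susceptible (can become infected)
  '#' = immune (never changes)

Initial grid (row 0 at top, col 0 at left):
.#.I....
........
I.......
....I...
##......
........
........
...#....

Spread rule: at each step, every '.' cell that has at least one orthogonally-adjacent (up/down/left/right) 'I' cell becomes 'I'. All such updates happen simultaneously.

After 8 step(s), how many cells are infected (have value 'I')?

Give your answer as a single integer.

Answer: 60

Derivation:
Step 0 (initial): 3 infected
Step 1: +10 new -> 13 infected
Step 2: +14 new -> 27 infected
Step 3: +9 new -> 36 infected
Step 4: +9 new -> 45 infected
Step 5: +6 new -> 51 infected
Step 6: +5 new -> 56 infected
Step 7: +3 new -> 59 infected
Step 8: +1 new -> 60 infected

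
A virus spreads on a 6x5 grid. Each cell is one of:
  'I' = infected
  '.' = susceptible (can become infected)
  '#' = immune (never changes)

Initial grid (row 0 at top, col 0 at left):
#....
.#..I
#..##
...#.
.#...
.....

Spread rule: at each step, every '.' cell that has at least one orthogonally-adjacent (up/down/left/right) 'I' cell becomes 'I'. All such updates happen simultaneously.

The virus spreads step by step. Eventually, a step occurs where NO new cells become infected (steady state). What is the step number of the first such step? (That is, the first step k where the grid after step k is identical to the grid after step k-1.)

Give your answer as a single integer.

Answer: 9

Derivation:
Step 0 (initial): 1 infected
Step 1: +2 new -> 3 infected
Step 2: +2 new -> 5 infected
Step 3: +2 new -> 7 infected
Step 4: +3 new -> 10 infected
Step 5: +2 new -> 12 infected
Step 6: +3 new -> 15 infected
Step 7: +4 new -> 19 infected
Step 8: +3 new -> 22 infected
Step 9: +0 new -> 22 infected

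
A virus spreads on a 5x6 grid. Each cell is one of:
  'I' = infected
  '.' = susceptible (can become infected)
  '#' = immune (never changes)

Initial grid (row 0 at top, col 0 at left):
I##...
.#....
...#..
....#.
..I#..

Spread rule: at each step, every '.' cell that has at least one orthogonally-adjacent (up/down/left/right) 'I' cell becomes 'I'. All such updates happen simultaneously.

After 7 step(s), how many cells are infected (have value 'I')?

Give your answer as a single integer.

Step 0 (initial): 2 infected
Step 1: +3 new -> 5 infected
Step 2: +5 new -> 10 infected
Step 3: +3 new -> 13 infected
Step 4: +1 new -> 14 infected
Step 5: +2 new -> 16 infected
Step 6: +3 new -> 19 infected
Step 7: +2 new -> 21 infected

Answer: 21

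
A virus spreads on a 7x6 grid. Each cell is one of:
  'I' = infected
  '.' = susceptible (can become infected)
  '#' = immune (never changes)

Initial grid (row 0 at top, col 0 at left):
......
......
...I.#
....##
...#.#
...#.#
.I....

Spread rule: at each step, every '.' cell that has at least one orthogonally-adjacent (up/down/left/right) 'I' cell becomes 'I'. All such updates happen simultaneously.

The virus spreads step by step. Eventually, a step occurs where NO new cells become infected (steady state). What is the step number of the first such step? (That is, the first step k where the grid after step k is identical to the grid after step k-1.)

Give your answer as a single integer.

Step 0 (initial): 2 infected
Step 1: +7 new -> 9 infected
Step 2: +9 new -> 18 infected
Step 3: +9 new -> 27 infected
Step 4: +6 new -> 33 infected
Step 5: +2 new -> 35 infected
Step 6: +0 new -> 35 infected

Answer: 6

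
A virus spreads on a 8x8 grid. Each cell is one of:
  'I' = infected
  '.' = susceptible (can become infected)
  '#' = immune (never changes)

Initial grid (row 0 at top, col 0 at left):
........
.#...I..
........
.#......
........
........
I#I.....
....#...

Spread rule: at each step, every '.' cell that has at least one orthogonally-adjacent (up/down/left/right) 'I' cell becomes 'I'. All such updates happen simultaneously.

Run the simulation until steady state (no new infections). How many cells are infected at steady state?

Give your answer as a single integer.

Answer: 60

Derivation:
Step 0 (initial): 3 infected
Step 1: +9 new -> 12 infected
Step 2: +14 new -> 26 infected
Step 3: +14 new -> 40 infected
Step 4: +10 new -> 50 infected
Step 5: +7 new -> 57 infected
Step 6: +3 new -> 60 infected
Step 7: +0 new -> 60 infected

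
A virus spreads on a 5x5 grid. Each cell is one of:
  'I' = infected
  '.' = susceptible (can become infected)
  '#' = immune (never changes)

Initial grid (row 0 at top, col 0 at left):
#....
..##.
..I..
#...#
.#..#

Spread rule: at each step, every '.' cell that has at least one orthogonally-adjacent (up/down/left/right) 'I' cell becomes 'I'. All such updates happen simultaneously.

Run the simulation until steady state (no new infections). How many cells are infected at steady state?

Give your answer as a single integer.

Answer: 17

Derivation:
Step 0 (initial): 1 infected
Step 1: +3 new -> 4 infected
Step 2: +6 new -> 10 infected
Step 3: +4 new -> 14 infected
Step 4: +2 new -> 16 infected
Step 5: +1 new -> 17 infected
Step 6: +0 new -> 17 infected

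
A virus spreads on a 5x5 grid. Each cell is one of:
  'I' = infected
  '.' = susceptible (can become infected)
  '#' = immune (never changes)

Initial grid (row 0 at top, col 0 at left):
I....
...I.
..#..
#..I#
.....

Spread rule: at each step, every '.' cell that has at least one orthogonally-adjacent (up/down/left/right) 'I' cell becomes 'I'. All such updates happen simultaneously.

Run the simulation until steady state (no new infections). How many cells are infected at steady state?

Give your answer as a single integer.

Step 0 (initial): 3 infected
Step 1: +8 new -> 11 infected
Step 2: +8 new -> 19 infected
Step 3: +2 new -> 21 infected
Step 4: +1 new -> 22 infected
Step 5: +0 new -> 22 infected

Answer: 22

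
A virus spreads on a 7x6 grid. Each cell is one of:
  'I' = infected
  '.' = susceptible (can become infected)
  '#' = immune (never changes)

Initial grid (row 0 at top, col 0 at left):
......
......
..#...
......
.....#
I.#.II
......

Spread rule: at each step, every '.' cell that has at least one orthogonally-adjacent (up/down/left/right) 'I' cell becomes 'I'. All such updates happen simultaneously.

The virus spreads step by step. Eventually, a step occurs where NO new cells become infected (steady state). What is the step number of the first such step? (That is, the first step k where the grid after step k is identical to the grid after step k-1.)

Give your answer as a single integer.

Answer: 8

Derivation:
Step 0 (initial): 3 infected
Step 1: +7 new -> 10 infected
Step 2: +6 new -> 16 infected
Step 3: +7 new -> 23 infected
Step 4: +6 new -> 29 infected
Step 5: +5 new -> 34 infected
Step 6: +4 new -> 38 infected
Step 7: +1 new -> 39 infected
Step 8: +0 new -> 39 infected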